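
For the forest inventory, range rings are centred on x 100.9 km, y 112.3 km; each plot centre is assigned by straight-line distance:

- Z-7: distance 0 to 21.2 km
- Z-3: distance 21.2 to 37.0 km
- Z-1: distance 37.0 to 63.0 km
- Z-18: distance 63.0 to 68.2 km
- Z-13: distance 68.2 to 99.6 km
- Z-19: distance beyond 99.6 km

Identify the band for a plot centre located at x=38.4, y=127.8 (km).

Distance = √((38.4−100.9)² + (127.8−112.3)²) = √(3906.250 + 240.250) = 64.393 km.
63.0 ≤ 64.393 < 68.2 → Z-18.

Z-18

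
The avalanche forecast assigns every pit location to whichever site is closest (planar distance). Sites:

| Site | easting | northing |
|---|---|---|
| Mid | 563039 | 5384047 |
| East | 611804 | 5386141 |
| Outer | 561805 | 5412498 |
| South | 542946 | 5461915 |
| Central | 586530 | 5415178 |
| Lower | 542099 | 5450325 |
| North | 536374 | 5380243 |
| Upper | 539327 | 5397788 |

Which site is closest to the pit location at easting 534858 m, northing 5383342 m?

North

Squared distances to each site:
Mid: 794665786.000; East: 5928521317.000; Outer: 1576213145.000; South: 6239132073.000; Central: 3683526480.000; Lower: 4539154370.000; North: 11902057.000; Upper: 228658877.000.
Minimum at North.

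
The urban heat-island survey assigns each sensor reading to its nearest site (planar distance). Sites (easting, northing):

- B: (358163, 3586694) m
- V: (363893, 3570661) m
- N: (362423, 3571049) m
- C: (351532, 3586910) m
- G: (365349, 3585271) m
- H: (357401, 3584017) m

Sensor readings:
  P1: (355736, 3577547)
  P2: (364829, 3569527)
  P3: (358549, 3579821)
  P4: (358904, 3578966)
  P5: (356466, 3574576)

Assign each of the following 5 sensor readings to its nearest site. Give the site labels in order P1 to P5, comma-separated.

H, V, H, H, N

P1 → H (d²=44633125.00)
P2 → V (d²=2162052.00)
P3 → H (d²=18924320.00)
P4 → H (d²=27771610.00)
P5 → N (d²=47925578.00)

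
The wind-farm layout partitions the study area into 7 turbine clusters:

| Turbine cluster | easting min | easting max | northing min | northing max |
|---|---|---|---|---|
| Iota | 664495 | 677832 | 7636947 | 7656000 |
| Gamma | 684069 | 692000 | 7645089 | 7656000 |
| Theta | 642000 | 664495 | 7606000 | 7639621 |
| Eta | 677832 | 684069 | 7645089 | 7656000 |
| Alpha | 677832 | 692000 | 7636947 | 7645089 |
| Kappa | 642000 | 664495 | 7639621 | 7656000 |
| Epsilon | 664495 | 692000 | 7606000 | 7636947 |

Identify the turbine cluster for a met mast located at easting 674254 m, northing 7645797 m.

Iota

The point has easting = 674254 and northing = 7645797.
Only Iota satisfies 664495 ≤ easting ≤ 677832 and 7636947 ≤ northing ≤ 7656000.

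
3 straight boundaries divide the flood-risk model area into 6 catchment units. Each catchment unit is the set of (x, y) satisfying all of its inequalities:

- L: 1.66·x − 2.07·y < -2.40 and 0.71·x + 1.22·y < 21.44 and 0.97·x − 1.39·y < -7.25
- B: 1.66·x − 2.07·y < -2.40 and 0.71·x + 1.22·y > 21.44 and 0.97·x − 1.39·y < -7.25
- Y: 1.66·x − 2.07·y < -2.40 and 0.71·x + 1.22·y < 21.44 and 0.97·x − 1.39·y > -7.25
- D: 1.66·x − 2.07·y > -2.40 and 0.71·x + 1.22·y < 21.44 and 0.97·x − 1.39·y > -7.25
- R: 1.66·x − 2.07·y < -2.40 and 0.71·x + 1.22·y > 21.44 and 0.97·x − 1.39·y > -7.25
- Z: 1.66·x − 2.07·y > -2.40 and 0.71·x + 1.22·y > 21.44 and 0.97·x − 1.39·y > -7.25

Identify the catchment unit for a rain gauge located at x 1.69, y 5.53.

1.66·1.69 − 2.07·5.53 = -8.642, which is < -2.40
0.71·1.69 + 1.22·5.53 = 7.947, which is < 21.44
0.97·1.69 − 1.39·5.53 = -6.047, which is > -7.25
This sign pattern matches Y.

Y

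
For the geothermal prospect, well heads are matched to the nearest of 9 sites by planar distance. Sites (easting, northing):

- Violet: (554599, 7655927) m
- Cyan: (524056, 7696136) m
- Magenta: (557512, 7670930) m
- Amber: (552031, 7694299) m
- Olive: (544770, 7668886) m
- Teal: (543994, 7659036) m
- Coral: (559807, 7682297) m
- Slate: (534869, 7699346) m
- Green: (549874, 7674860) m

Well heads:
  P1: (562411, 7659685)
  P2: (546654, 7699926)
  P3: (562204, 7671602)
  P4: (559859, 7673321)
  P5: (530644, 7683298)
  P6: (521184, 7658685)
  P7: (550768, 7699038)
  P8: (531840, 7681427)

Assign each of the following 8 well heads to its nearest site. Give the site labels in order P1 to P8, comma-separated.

Violet, Amber, Magenta, Magenta, Cyan, Teal, Amber, Cyan

P1 → Violet (d²=75149908.00)
P2 → Amber (d²=60575258.00)
P3 → Magenta (d²=22466448.00)
P4 → Magenta (d²=11225290.00)
P5 → Cyan (d²=208215988.00)
P6 → Teal (d²=520419301.00)
P7 → Amber (d²=24053290.00)
P8 → Cyan (d²=276945337.00)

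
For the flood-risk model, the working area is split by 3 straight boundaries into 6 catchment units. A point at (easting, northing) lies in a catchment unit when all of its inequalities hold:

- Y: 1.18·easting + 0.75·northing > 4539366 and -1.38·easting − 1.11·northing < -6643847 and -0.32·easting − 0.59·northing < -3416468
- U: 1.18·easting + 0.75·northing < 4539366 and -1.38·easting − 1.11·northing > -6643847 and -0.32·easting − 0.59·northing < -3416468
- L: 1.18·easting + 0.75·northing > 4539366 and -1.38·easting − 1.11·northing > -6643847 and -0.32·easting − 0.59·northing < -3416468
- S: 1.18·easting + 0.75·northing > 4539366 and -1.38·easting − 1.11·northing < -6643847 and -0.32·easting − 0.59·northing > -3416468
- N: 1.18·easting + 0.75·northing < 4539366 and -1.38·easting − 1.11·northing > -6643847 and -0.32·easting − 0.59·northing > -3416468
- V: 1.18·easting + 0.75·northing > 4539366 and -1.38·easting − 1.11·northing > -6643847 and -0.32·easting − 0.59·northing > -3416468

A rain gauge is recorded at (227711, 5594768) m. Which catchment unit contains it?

N

1.18·227711 + 0.75·5594768 = 4464774.980, which is < 4539366
-1.38·227711 − 1.11·5594768 = -6524433.660, which is > -6643847
-0.32·227711 − 0.59·5594768 = -3373780.640, which is > -3416468
This sign pattern matches N.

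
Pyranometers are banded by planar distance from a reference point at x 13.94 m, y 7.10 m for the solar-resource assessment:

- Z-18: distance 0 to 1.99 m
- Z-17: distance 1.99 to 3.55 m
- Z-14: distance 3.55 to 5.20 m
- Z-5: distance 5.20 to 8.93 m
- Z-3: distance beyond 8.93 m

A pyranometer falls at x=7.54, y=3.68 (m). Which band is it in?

Z-5

Distance = √((7.54−13.94)² + (3.68−7.10)²) = √(40.960 + 11.696) = 7.256 m.
5.20 ≤ 7.256 < 8.93 → Z-5.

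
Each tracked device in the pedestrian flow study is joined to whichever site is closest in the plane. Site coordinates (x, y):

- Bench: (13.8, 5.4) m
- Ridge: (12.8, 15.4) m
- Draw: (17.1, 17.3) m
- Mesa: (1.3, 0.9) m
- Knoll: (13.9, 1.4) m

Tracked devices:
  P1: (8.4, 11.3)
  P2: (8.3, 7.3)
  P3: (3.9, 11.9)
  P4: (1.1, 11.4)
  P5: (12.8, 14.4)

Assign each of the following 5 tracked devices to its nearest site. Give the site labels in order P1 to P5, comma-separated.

Ridge, Bench, Ridge, Mesa, Ridge

P1 → Ridge (d²=36.17)
P2 → Bench (d²=33.86)
P3 → Ridge (d²=91.46)
P4 → Mesa (d²=110.29)
P5 → Ridge (d²=1.00)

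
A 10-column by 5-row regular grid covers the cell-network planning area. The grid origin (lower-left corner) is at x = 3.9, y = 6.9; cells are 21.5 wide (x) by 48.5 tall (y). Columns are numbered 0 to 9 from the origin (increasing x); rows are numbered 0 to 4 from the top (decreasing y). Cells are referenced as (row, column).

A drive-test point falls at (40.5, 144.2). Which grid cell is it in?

Column index: ⌊(40.5 − 3.9) / 21.5⌋ = ⌊1.702⌋ = 1
Row offset from origin: ⌊(144.2 − 6.9) / 48.5⌋ = ⌊2.831⌋ = 2 → row 2 (counted from top)

(2, 1)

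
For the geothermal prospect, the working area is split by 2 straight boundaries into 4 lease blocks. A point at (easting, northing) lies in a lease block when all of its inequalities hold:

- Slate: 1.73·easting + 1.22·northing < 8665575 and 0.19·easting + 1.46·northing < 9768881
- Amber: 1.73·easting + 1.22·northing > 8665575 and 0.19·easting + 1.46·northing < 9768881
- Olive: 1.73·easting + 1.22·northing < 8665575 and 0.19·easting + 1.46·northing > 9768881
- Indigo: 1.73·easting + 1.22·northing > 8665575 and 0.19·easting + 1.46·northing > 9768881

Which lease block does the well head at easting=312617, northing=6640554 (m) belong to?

1.73·312617 + 1.22·6640554 = 8642303.290, which is < 8665575
0.19·312617 + 1.46·6640554 = 9754606.070, which is < 9768881
This sign pattern matches Slate.

Slate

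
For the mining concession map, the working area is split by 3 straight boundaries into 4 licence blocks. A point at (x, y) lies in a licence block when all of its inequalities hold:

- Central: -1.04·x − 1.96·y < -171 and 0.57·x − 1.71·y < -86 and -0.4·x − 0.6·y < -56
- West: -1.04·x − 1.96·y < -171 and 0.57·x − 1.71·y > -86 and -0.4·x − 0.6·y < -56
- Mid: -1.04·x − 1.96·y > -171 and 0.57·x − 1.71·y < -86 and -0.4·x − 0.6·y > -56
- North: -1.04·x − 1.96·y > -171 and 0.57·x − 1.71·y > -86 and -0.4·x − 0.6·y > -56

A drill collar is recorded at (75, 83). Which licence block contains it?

-1.04·75 − 1.96·83 = -240.680, which is < -171
0.57·75 − 1.71·83 = -99.180, which is < -86
-0.4·75 − 0.6·83 = -79.800, which is < -56
This sign pattern matches Central.

Central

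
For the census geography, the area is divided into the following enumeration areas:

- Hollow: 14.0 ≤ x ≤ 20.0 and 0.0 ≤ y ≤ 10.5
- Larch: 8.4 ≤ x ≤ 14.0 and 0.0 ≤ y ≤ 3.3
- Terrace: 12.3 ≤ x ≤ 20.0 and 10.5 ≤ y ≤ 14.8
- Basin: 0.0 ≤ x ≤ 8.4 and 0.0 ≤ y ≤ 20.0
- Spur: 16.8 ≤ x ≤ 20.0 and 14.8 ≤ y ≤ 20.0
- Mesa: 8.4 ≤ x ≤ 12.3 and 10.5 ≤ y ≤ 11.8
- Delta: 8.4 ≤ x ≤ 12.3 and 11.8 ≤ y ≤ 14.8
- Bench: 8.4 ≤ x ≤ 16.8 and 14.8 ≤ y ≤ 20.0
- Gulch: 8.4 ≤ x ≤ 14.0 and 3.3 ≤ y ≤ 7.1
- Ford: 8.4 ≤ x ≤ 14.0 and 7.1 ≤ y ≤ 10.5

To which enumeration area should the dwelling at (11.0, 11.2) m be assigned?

The point has x = 11.0 and y = 11.2.
Only Mesa satisfies 8.4 ≤ x ≤ 12.3 and 10.5 ≤ y ≤ 11.8.

Mesa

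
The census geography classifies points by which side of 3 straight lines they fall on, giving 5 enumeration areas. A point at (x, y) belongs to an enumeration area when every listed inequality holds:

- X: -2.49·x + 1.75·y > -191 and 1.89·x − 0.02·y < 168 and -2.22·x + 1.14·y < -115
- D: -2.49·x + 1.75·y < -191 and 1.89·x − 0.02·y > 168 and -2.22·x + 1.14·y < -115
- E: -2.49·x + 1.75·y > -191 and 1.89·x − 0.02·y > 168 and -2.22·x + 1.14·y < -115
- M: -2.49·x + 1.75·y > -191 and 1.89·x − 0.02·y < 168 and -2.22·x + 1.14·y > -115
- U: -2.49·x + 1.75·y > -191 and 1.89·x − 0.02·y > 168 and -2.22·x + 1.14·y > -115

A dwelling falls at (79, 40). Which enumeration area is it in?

-2.49·79 + 1.75·40 = -126.710, which is > -191
1.89·79 − 0.02·40 = 148.510, which is < 168
-2.22·79 + 1.14·40 = -129.780, which is < -115
This sign pattern matches X.

X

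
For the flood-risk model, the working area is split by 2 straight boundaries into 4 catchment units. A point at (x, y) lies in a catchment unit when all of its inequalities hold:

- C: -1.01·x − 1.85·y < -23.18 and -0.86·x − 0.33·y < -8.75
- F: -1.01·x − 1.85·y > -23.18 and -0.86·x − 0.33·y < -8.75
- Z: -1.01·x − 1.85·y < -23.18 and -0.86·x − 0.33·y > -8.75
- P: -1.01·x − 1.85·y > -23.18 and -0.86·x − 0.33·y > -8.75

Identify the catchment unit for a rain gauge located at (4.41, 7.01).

-1.01·4.41 − 1.85·7.01 = -17.423, which is > -23.18
-0.86·4.41 − 0.33·7.01 = -6.106, which is > -8.75
This sign pattern matches P.

P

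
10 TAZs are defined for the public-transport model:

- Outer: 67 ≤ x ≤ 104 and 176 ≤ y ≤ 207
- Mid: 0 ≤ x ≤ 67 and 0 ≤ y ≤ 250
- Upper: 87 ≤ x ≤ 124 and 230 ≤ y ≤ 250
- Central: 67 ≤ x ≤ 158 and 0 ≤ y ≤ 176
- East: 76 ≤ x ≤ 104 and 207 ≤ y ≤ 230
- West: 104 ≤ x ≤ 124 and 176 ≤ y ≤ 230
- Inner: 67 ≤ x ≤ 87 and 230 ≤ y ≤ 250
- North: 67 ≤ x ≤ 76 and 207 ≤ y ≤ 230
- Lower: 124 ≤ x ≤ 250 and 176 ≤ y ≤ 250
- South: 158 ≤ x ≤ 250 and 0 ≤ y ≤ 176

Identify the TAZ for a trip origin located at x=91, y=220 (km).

The point has x = 91 and y = 220.
Only East satisfies 76 ≤ x ≤ 104 and 207 ≤ y ≤ 230.

East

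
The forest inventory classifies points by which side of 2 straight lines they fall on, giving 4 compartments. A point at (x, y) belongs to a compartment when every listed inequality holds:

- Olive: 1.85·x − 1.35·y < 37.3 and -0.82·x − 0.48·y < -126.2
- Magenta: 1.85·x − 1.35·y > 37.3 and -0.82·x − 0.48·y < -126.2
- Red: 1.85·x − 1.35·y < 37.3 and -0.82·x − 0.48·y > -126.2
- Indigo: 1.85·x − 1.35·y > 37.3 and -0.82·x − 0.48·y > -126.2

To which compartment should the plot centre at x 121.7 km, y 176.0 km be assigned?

Olive

1.85·121.7 − 1.35·176.0 = -12.455, which is < 37.3
-0.82·121.7 − 0.48·176.0 = -184.274, which is < -126.2
This sign pattern matches Olive.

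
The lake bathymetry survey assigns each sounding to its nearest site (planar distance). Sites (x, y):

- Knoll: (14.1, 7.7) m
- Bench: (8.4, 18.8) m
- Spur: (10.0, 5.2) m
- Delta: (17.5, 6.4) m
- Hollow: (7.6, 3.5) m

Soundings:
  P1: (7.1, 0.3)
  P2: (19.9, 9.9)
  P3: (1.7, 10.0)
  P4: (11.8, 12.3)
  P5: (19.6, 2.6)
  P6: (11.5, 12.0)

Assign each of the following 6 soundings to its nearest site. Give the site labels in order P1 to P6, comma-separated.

P1 → Hollow (d²=10.49)
P2 → Delta (d²=18.01)
P3 → Hollow (d²=77.06)
P4 → Knoll (d²=26.45)
P5 → Delta (d²=18.85)
P6 → Knoll (d²=25.25)

Hollow, Delta, Hollow, Knoll, Delta, Knoll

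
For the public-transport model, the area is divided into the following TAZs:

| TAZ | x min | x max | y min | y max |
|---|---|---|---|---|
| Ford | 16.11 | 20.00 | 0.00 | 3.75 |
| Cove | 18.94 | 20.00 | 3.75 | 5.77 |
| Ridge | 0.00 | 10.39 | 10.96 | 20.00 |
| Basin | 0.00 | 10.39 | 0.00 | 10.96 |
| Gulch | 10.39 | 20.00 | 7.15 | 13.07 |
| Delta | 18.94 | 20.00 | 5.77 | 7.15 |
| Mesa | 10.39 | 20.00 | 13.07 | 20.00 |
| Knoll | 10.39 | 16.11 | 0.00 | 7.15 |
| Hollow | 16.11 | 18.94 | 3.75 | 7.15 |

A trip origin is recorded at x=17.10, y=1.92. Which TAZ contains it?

The point has x = 17.10 and y = 1.92.
Only Ford satisfies 16.11 ≤ x ≤ 20.00 and 0.00 ≤ y ≤ 3.75.

Ford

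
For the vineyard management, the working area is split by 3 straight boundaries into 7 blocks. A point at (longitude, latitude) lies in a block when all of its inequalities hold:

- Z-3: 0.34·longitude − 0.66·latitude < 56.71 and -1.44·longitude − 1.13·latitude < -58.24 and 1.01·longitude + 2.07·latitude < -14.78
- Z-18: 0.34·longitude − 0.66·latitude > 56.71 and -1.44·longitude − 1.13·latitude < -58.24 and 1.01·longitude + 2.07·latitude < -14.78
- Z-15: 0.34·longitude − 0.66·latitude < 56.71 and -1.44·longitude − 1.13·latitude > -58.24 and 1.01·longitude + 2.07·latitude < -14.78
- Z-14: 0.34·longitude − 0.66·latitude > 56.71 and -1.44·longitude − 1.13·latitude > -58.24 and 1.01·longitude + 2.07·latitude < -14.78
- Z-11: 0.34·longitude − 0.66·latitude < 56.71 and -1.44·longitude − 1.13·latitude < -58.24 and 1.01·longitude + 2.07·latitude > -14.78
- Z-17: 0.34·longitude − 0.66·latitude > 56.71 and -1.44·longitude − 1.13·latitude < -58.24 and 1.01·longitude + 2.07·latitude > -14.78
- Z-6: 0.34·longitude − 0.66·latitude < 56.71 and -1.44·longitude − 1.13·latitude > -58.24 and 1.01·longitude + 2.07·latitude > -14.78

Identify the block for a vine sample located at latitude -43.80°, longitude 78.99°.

0.34·78.99 − 0.66·-43.80 = 55.765, which is < 56.71
-1.44·78.99 − 1.13·-43.80 = -64.252, which is < -58.24
1.01·78.99 + 2.07·-43.80 = -10.886, which is > -14.78
This sign pattern matches Z-11.

Z-11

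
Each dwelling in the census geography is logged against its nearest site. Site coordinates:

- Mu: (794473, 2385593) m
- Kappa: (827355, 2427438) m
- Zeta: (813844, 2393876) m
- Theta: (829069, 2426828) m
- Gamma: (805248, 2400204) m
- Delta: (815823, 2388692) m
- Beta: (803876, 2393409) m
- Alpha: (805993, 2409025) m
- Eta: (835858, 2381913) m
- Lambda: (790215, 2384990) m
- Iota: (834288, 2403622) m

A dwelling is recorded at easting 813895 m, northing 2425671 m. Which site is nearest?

Squared distances to each site:
Mu: 1983460168.000; Kappa: 184293889.000; Zeta: 1010924626.000; Theta: 231588925.000; Gamma: 723338698.000; Delta: 1371163625.000; Beta: 1141217005.000; Alpha: 339530920.000; Eta: 2397135933.000; Lambda: 2215686161.000; Iota: 902032850.000.
Minimum at Kappa.

Kappa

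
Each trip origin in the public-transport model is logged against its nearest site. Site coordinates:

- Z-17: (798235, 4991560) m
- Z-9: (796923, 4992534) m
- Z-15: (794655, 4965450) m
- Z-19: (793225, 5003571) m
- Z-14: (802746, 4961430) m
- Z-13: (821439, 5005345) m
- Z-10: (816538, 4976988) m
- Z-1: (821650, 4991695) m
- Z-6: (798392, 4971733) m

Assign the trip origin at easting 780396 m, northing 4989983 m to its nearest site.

Squared distances to each site:
Z-17: 320716850.000; Z-9: 279649330.000; Z-15: 805187170.000; Z-19: 349216985.000; Z-14: 1314796309.000; Z-13: 1920518893.000; Z-10: 1475114189.000; Z-1: 1704823460.000; Z-6: 656918516.000.
Minimum at Z-9.

Z-9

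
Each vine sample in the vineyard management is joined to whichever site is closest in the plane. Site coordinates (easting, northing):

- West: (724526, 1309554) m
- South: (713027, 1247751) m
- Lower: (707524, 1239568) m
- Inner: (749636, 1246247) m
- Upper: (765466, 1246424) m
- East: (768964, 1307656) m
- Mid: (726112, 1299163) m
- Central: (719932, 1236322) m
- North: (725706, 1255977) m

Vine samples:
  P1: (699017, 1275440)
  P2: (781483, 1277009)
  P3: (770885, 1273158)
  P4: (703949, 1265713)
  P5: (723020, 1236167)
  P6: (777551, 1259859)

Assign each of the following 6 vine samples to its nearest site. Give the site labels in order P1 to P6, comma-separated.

South, East, Upper, South, Central, Upper

P1 → South (d²=962960821.00)
P2 → East (d²=1095963970.00)
P3 → Upper (d²=744072317.00)
P4 → South (d²=405043528.00)
P5 → Central (d²=9559769.00)
P6 → Upper (d²=326546450.00)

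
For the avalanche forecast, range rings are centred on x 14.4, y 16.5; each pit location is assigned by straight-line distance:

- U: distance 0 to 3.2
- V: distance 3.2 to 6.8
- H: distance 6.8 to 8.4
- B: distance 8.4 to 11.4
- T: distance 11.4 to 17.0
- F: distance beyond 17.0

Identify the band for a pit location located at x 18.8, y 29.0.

Distance = √((18.8−14.4)² + (29.0−16.5)²) = √(19.360 + 156.250) = 13.252.
11.4 ≤ 13.252 < 17.0 → T.

T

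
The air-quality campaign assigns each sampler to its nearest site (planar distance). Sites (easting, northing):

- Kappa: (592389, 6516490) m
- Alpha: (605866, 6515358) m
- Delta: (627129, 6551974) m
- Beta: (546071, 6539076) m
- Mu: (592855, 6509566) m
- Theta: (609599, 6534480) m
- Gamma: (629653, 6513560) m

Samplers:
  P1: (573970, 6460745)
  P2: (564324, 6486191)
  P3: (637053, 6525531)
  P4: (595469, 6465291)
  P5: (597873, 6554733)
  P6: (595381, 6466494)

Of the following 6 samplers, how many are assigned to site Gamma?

1

P1 → Mu
P2 → Mu
P3 → Gamma
P4 → Mu
P5 → Theta
P6 → Mu
1 of the 6 goes to Gamma.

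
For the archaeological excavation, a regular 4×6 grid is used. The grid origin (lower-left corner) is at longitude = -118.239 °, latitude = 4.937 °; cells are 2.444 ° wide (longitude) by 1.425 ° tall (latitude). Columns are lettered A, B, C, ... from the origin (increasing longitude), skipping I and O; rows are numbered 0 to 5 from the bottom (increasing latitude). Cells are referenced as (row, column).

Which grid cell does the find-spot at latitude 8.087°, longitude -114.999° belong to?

Column index: ⌊(-114.999 − -118.239) / 2.444⌋ = ⌊1.326⌋ = 1 → column B
Row offset from origin: ⌊(8.087 − 4.937) / 1.425⌋ = ⌊2.211⌋ = 2 → row 2

(2, B)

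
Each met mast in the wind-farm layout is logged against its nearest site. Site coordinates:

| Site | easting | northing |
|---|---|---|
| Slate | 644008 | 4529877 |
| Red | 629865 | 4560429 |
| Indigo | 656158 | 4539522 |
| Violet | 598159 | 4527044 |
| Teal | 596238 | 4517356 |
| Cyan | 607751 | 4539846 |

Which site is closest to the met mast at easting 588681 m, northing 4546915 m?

Squared distances to each site:
Slate: 3351370373.000; Red: 1878750052.000; Indigo: 4607801978.000; Violet: 484689125.000; Teal: 930842730.000; Cyan: 413635661.000.
Minimum at Cyan.

Cyan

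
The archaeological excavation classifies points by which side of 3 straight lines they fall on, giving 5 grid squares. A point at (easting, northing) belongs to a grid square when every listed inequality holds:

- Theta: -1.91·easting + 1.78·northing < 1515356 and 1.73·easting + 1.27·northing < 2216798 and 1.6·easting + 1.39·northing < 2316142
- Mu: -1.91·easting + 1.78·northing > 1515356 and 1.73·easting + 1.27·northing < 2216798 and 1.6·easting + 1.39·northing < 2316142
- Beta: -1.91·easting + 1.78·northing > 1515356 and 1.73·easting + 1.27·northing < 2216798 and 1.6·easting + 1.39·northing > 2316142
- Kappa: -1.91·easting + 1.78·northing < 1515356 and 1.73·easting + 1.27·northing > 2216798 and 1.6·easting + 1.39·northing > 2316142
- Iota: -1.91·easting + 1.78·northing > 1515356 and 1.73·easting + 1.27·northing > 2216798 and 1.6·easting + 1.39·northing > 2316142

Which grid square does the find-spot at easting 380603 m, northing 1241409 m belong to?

-1.91·380603 + 1.78·1241409 = 1482756.290, which is < 1515356
1.73·380603 + 1.27·1241409 = 2235032.620, which is > 2216798
1.6·380603 + 1.39·1241409 = 2334523.310, which is > 2316142
This sign pattern matches Kappa.

Kappa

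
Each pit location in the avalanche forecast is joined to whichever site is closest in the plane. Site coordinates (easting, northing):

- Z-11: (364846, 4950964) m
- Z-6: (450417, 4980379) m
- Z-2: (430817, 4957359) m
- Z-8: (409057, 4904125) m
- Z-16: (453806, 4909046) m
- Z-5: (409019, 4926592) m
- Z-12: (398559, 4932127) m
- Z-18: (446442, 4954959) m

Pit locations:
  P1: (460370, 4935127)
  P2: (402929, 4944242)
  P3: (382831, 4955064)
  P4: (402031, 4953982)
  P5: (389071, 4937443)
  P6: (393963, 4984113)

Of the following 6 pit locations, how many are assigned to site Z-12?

P1 → Z-18
P2 → Z-12
P3 → Z-11
P4 → Z-12
P5 → Z-12
P6 → Z-11
3 of the 6 go to Z-12.

3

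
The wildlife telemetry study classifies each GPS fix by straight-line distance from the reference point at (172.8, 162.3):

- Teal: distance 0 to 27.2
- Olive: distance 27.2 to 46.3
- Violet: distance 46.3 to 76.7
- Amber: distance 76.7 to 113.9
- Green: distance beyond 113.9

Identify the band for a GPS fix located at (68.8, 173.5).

Amber

Distance = √((68.8−172.8)² + (173.5−162.3)²) = √(10816.000 + 125.440) = 104.601.
76.7 ≤ 104.601 < 113.9 → Amber.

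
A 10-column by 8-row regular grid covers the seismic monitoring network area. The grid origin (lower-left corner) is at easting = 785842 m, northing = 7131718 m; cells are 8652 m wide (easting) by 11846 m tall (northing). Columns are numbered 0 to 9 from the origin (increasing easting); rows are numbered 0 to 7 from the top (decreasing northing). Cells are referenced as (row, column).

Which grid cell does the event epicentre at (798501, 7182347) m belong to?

Column index: ⌊(798501 − 785842) / 8652⌋ = ⌊1.463⌋ = 1
Row offset from origin: ⌊(7182347 − 7131718) / 11846⌋ = ⌊4.274⌋ = 4 → row 3 (counted from top)

(3, 1)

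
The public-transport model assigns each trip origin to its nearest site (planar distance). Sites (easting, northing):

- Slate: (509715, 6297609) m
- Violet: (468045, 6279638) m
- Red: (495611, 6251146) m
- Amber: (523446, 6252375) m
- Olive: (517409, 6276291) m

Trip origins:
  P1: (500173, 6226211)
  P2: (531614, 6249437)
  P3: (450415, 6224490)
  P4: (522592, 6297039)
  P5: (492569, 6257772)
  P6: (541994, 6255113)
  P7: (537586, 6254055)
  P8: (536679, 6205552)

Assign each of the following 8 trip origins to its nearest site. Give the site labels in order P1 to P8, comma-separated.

Red, Amber, Red, Slate, Red, Amber, Amber, Amber

P1 → Red (d²=642566069.00)
P2 → Amber (d²=75348068.00)
P3 → Red (d²=2753220752.00)
P4 → Slate (d²=166142029.00)
P5 → Red (d²=53157640.00)
P6 → Amber (d²=351524948.00)
P7 → Amber (d²=202762000.00)
P8 → Amber (d²=2367505618.00)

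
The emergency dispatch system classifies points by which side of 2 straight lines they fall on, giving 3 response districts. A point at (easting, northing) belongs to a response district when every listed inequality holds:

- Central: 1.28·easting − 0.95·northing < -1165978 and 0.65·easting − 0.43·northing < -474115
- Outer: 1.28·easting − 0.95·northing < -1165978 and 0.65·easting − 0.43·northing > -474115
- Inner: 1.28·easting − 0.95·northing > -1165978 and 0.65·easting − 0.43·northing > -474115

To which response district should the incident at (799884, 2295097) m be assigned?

Inner

1.28·799884 − 0.95·2295097 = -1156490.630, which is > -1165978
0.65·799884 − 0.43·2295097 = -466967.110, which is > -474115
This sign pattern matches Inner.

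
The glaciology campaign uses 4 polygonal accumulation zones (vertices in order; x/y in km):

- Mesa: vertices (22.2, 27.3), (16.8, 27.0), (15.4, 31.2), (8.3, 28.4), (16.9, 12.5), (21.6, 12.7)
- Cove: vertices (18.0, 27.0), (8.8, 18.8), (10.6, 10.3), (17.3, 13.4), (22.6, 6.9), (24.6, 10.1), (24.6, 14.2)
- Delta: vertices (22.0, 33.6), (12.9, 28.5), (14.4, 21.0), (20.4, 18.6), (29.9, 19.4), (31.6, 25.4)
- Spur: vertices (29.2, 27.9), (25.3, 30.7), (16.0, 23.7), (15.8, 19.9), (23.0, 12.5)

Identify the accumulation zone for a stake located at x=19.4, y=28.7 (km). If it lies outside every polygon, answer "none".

Delta

Cast a ray rightward from (19.4, 28.7). For each polygon, the edges (by vertex number in listed order) whose endpoints lie on opposite sides of y = 28.7, where each meets that height, and whether that is right or left of the point:
Mesa: 2–3 at x≈16.23 (left), 3–4 at x≈9.06 (left) → 0 crossings.
Cove: no edge straddles that height → 0 crossings.
Delta: 1–2 at x≈13.26 (left), 6–1 at x≈27.74 (right) → 1 crossing.
Spur: 1–2 at x≈28.09 (right), 2–3 at x≈22.64 (right) → 2 crossings.
Only Delta has an odd count, so the point is inside Delta.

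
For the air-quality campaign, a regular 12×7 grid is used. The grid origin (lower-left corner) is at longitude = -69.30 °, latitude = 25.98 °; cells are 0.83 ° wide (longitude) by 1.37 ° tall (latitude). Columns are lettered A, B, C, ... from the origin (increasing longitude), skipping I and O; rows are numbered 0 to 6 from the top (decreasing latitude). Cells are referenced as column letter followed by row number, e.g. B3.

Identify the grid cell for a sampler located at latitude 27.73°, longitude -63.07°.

H5

Column index: ⌊(-63.07 − -69.30) / 0.83⌋ = ⌊7.506⌋ = 7 → column H
Row offset from origin: ⌊(27.73 − 25.98) / 1.37⌋ = ⌊1.277⌋ = 1 → row 5 (counted from top)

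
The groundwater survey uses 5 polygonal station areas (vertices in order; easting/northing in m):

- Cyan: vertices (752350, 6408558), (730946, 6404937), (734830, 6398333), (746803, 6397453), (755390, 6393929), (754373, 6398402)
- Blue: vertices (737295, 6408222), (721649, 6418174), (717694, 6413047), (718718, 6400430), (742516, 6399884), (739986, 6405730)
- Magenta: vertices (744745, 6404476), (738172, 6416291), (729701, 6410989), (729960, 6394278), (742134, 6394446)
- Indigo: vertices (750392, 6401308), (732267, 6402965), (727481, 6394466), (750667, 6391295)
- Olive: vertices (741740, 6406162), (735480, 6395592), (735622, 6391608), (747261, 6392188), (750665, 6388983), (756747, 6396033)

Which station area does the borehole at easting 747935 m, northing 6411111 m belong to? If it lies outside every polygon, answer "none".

none

Cast a ray rightward from (747935, 6411111). For each polygon, the edges (by vertex number in listed order) whose endpoints lie on opposite sides of northing = 6411111, where each meets that height, and whether that is right or left of the point:
Cyan: no edge straddles that height → 0 crossings.
Blue: 1–2 at easting≈732753.1 (left), 3–4 at easting≈717851.1 (left) → 0 crossings.
Magenta: 1–2 at easting≈741053.8 (left), 2–3 at easting≈729895.9 (left) → 0 crossings.
Indigo: no edge straddles that height → 0 crossings.
Olive: no edge straddles that height → 0 crossings.
All counts are even, so the point lies outside every listed polygon.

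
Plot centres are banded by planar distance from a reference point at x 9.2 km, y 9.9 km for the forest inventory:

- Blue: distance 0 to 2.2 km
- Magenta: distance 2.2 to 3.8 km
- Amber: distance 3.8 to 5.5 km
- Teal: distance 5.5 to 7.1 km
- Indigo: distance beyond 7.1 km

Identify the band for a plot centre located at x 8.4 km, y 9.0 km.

Blue

Distance = √((8.4−9.2)² + (9.0−9.9)²) = √(0.640 + 0.810) = 1.204 km.
0 ≤ 1.204 < 2.2 → Blue.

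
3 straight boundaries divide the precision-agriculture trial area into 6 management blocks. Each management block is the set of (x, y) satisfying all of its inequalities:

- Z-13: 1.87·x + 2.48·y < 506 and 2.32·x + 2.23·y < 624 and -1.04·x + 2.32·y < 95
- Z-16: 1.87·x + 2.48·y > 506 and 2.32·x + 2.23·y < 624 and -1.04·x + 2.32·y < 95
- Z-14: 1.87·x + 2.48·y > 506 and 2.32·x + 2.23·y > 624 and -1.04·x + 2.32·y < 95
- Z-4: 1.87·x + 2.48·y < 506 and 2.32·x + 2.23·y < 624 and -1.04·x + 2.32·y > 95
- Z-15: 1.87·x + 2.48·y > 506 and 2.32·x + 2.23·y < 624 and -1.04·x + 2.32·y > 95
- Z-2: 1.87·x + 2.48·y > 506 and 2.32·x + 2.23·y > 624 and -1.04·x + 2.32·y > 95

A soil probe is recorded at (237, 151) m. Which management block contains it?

1.87·237 + 2.48·151 = 817.670, which is > 506
2.32·237 + 2.23·151 = 886.570, which is > 624
-1.04·237 + 2.32·151 = 103.840, which is > 95
This sign pattern matches Z-2.

Z-2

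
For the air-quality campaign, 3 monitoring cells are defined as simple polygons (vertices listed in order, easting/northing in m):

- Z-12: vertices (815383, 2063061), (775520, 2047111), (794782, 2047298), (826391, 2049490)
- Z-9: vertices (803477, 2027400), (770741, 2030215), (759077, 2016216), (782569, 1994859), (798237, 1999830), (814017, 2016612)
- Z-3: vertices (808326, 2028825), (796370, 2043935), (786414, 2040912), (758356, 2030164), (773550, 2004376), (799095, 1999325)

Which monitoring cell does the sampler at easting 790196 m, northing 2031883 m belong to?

Cast a ray rightward from (790196, 2031883). For each polygon, the edges (by vertex number in listed order) whose endpoints lie on opposite sides of northing = 2031883, where each meets that height, and whether that is right or left of the point:
Z-12: no edge straddles that height → 0 crossings.
Z-9: no edge straddles that height → 0 crossings.
Z-3: 1–2 at easting≈805906.3 (right), 3–4 at easting≈762843.5 (left) → 1 crossing.
Only Z-3 has an odd count, so the point is inside Z-3.

Z-3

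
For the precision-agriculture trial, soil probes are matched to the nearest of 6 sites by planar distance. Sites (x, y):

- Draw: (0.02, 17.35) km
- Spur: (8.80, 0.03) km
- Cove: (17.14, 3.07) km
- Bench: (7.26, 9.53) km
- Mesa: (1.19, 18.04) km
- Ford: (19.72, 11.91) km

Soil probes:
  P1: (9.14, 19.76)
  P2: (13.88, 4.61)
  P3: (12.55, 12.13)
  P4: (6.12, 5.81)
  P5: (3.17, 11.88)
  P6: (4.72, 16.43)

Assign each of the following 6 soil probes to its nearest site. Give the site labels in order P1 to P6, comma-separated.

P1 → Mesa (d²=66.16)
P2 → Cove (d²=13.00)
P3 → Bench (d²=34.74)
P4 → Bench (d²=15.14)
P5 → Bench (d²=22.25)
P6 → Mesa (d²=15.05)

Mesa, Cove, Bench, Bench, Bench, Mesa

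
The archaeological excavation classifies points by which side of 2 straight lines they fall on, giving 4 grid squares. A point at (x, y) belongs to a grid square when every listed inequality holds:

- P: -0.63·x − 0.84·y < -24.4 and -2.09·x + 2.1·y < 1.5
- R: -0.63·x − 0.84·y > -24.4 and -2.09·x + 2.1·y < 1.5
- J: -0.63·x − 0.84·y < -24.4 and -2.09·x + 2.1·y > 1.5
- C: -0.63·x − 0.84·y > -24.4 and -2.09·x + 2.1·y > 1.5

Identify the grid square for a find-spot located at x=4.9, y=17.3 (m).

-0.63·4.9 − 0.84·17.3 = -17.619, which is > -24.4
-2.09·4.9 + 2.1·17.3 = 26.089, which is > 1.5
This sign pattern matches C.

C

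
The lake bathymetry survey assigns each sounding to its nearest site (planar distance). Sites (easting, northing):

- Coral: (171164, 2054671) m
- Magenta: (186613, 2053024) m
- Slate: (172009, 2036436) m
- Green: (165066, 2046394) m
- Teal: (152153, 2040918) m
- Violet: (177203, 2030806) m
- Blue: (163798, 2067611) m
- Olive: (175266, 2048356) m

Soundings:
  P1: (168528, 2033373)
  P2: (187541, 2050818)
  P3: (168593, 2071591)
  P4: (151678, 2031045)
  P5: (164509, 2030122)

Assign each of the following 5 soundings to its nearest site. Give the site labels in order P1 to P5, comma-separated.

P1 → Slate (d²=21499330.00)
P2 → Magenta (d²=5727620.00)
P3 → Blue (d²=38832425.00)
P4 → Teal (d²=97701754.00)
P5 → Slate (d²=96116596.00)

Slate, Magenta, Blue, Teal, Slate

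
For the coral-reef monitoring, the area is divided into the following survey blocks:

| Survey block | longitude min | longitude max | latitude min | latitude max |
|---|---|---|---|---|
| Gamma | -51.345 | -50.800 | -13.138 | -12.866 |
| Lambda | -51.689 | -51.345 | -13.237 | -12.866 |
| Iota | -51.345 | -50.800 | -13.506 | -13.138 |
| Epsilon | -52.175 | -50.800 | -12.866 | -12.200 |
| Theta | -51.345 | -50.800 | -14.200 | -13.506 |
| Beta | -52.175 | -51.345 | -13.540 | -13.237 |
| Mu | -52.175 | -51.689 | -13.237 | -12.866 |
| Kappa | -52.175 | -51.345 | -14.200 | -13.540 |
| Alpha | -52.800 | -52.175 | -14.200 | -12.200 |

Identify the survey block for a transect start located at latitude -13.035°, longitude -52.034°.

The point has longitude = -52.034 and latitude = -13.035.
Only Mu satisfies -52.175 ≤ longitude ≤ -51.689 and -13.237 ≤ latitude ≤ -12.866.

Mu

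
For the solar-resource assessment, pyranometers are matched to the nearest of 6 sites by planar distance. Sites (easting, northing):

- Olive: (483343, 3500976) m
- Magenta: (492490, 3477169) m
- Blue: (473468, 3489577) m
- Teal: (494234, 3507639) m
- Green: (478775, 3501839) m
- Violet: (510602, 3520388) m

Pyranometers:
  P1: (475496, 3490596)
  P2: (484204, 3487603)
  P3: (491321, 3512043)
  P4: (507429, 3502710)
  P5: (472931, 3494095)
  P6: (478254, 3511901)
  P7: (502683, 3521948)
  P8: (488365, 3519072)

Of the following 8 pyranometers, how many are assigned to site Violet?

1

P1 → Blue
P2 → Blue
P3 → Teal
P4 → Teal
P5 → Blue
P6 → Green
P7 → Violet
P8 → Teal
1 of the 8 goes to Violet.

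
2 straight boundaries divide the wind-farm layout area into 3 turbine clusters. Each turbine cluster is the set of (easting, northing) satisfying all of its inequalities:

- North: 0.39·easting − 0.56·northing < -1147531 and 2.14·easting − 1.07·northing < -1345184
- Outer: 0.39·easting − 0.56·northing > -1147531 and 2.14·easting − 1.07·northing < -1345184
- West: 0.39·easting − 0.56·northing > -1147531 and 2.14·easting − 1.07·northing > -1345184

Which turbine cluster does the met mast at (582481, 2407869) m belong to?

0.39·582481 − 0.56·2407869 = -1121239.050, which is > -1147531
2.14·582481 − 1.07·2407869 = -1329910.490, which is > -1345184
This sign pattern matches West.

West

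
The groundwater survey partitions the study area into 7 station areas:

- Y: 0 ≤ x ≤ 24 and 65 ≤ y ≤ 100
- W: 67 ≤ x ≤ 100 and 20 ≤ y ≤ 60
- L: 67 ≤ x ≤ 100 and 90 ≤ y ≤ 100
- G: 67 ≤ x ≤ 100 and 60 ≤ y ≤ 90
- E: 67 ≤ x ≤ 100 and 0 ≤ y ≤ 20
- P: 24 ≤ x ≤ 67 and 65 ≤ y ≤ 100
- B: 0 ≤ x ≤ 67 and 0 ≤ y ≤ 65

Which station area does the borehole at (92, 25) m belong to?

The point has x = 92 and y = 25.
Only W satisfies 67 ≤ x ≤ 100 and 20 ≤ y ≤ 60.

W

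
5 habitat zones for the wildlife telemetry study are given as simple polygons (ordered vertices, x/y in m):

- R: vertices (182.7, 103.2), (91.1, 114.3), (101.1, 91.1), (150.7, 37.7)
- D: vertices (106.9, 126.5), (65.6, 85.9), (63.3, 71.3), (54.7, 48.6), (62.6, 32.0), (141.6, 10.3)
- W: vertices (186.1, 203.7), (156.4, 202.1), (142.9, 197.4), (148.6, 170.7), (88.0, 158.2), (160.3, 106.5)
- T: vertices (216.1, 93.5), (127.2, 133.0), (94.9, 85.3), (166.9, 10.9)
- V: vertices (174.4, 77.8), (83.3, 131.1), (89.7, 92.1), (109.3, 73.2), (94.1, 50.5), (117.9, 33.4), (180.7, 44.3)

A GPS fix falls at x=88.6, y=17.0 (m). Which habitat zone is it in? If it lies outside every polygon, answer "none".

none

Cast a ray rightward from (88.6, 17.0). For each polygon, the edges (by vertex number in listed order) whose endpoints lie on opposite sides of y = 17.0, where each meets that height, and whether that is right or left of the point:
R: no edge straddles that height → 0 crossings.
D: 5–6 at x≈117.21 (right), 6–1 at x≈139.60 (right) → 2 crossings.
W: no edge straddles that height → 0 crossings.
T: 3–4 at x≈161.00 (right), 4–1 at x≈170.53 (right) → 2 crossings.
V: no edge straddles that height → 0 crossings.
All counts are even, so the point lies outside every listed polygon.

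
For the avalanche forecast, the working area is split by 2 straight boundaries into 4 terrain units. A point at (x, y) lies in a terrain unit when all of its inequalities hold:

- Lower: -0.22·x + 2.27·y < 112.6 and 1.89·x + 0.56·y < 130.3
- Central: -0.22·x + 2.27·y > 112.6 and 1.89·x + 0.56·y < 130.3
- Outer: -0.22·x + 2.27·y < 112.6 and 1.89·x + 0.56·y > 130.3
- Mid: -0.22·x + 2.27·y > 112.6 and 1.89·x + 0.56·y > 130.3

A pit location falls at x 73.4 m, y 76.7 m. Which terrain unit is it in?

-0.22·73.4 + 2.27·76.7 = 157.961, which is > 112.6
1.89·73.4 + 0.56·76.7 = 181.678, which is > 130.3
This sign pattern matches Mid.

Mid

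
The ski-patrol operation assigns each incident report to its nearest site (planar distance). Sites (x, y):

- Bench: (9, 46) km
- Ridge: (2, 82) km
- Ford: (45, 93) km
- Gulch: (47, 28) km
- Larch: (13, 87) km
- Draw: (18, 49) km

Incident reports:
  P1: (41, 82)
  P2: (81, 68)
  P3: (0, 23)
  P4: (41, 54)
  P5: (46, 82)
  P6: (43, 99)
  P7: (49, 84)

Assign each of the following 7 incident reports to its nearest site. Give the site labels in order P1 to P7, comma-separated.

Ford, Ford, Bench, Draw, Ford, Ford, Ford

P1 → Ford (d²=137.00)
P2 → Ford (d²=1921.00)
P3 → Bench (d²=610.00)
P4 → Draw (d²=554.00)
P5 → Ford (d²=122.00)
P6 → Ford (d²=40.00)
P7 → Ford (d²=97.00)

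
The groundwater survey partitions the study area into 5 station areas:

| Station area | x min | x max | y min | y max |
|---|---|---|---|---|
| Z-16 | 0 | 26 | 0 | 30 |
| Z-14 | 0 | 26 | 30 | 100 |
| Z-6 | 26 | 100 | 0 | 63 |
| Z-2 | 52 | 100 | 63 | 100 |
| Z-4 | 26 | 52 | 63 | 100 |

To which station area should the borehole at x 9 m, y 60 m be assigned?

The point has x = 9 and y = 60.
Only Z-14 satisfies 0 ≤ x ≤ 26 and 30 ≤ y ≤ 100.

Z-14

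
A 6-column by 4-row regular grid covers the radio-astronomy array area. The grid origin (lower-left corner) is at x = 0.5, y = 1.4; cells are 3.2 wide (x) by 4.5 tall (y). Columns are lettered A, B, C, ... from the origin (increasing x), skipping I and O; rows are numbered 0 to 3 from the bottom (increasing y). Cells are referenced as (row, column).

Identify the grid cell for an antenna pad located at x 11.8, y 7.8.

(1, D)

Column index: ⌊(11.8 − 0.5) / 3.2⌋ = ⌊3.531⌋ = 3 → column D
Row offset from origin: ⌊(7.8 − 1.4) / 4.5⌋ = ⌊1.422⌋ = 1 → row 1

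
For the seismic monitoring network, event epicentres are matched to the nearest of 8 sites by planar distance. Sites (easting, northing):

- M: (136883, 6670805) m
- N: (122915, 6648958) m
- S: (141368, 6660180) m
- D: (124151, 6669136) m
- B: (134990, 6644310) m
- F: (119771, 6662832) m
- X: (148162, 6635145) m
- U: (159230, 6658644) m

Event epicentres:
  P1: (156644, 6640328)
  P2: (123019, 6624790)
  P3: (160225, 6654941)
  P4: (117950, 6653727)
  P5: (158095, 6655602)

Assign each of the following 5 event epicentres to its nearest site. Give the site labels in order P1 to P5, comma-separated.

X, B, U, N, U

P1 → X (d²=98807813.00)
P2 → B (d²=524335241.00)
P3 → U (d²=14702234.00)
P4 → N (d²=47394586.00)
P5 → U (d²=10541989.00)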